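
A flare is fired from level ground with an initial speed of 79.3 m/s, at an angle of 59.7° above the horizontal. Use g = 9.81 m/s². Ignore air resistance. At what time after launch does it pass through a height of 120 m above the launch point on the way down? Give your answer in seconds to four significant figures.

11.90 s

Components: vₓ = 79.30 cos 59.7° = 40.01 m/s, v_y0 = 79.30 sin 59.7° = 68.47 m/s.
Height y(t) = 68.47 t − 4.905 t² = 120 gives 4.905 t² − 68.47 t + 120 = 0.
Quadratic formula: t = (68.47 ± √2333.4) / 9.81 = (68.47 ± 48.30) / 9.81 → t = 2.055 s or 11.90 s.
The descending-branch root is 11.90 s.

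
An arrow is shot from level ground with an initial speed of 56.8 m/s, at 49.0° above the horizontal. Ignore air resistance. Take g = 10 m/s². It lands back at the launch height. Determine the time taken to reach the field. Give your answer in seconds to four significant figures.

Resolve: vₓ = 56.80 cos 49.0° = 37.26 m/s and v_y0 = 56.80 sin 49.0° = 42.87 m/s.
Time of flight on level ground: T = 2 v_y0 / g = 2 × 42.87 / 10.0 = 8.574 s.

8.574 s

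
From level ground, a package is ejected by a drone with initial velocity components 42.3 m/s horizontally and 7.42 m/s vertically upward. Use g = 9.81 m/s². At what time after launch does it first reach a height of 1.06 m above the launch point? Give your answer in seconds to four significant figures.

Height y(t) = 7.420 t − 4.905 t² = 1.06 gives 4.905 t² − 7.420 t + 1.06 = 0.
Quadratic formula: t = (7.420 ± √34.259) / 9.81 = (7.420 ± 5.853) / 9.81 → t = 0.1597 s or 1.353 s.
The first (ascending) time is 0.1597 s.

0.1597 s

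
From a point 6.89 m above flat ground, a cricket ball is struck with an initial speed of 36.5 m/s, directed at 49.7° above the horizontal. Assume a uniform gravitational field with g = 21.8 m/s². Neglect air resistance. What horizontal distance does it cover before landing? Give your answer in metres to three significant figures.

Resolve: vₓ = 36.50 cos 49.7° = 23.61 m/s and v_y0 = 36.50 sin 49.7° = 27.84 m/s.
Vertical motion (up positive, ground at y = 0): 10.90 t² − (27.84) t − 6.89 = 0, so t = (27.84 + √(27.84² + 2·21.8·6.89)) / 21.8 = (27.84 + 32.79) / 21.8 = 2.781 s.
Horizontal distance: R = vₓ t = 23.61 × 2.781 = 65.66 m.

65.7 m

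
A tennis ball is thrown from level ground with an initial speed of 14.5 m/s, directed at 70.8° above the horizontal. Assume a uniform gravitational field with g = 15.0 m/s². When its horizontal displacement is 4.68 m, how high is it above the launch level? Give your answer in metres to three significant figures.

6.22 m

vₓ = 14.50 cos 70.8° = 4.769 m/s; v_y0 = 14.50 sin 70.8° = 13.69 m/s.
x = vₓ t ⇒ t = 4.68/4.769 = 0.9814 s.
Height: y = v_y0 t − ½ g t² = 13.69 × 0.9814 − 7.500 × 0.9814² = 13.44 − 7.224 = 6.215 m.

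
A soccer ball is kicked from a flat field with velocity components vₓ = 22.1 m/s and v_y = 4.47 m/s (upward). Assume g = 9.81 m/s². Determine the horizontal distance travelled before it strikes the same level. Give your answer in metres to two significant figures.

20 m

Flight time T = 2 v_y0 / g = 0.9113 s.
Range: R = vₓ T = 22.10 × 0.9113 = 20.14 m.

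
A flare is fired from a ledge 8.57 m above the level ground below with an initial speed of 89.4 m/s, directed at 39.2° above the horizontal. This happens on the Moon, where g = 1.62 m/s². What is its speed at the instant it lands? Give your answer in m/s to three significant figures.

89.6 m/s

Horizontal component vₓ = 89.40 cos 39.2° = 69.28 m/s; vertical v_y0 = 89.40 sin 39.2° = 56.50 m/s.
The projectile lands when y = 8.57 + (56.50) t − ½·1.62·t² = 0. Positive root: t = (56.50 + √(56.50² + 2·1.62·8.57)) / 1.62 = (56.50 + 56.75) / 1.62 = 69.91 s.
Vertical velocity at impact: v_y = v_y0 − g t = 56.50 − 1.62 × 69.91 = −56.75 m/s.
Speed: |v| = √(vₓ² + v_y²) = √(69.28² + 56.75²) = 89.56 m/s.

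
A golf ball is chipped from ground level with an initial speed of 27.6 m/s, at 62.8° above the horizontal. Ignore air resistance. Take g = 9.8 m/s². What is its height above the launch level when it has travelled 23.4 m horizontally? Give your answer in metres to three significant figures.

28.7 m

Horizontal component vₓ = 27.60 cos 62.8° = 12.62 m/s; vertical v_y0 = 27.60 sin 62.8° = 24.55 m/s.
At x = 23.4 m, t = x/vₓ = 23.4/12.62 = 1.855 s.
Height: y = v_y0 t − ½ g t² = 24.55 × 1.855 − 4.900 × 1.855² = 45.53 − 16.86 = 28.67 m.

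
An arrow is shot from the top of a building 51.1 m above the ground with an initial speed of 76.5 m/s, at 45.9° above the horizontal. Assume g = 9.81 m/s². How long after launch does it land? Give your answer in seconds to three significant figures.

12.1 s

vₓ = 76.50 cos 45.9° = 53.24 m/s; v_y0 = 76.50 sin 45.9° = 54.94 m/s.
The projectile lands when y = 51.1 + (54.94) t − ½·9.81·t² = 0. Positive root: t = (54.94 + √(54.94² + 2·9.81·51.1)) / 9.81 = (54.94 + 63.41) / 9.81 = 12.06 s.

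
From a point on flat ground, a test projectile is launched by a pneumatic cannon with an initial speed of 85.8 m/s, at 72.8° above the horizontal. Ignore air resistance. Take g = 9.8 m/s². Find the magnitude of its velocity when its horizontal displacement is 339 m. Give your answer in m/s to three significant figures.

55.2 m/s

Horizontal component vₓ = 85.80 cos 72.8° = 25.37 m/s; vertical v_y0 = 85.80 sin 72.8° = 81.96 m/s.
x = vₓ t ⇒ t = 339/25.37 = 13.36 s.
Vertical velocity there: v_y = v_y0 − g t = 81.96 − 9.80 × 13.36 = −48.98 m/s.
Speed: √(vₓ² + v_y²) = √(25.37² + 48.98²) = 55.16 m/s.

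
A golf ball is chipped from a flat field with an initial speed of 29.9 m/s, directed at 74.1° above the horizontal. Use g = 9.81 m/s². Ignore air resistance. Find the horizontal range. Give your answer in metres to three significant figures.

48.0 m

Horizontal component vₓ = 29.90 cos 74.1° = 8.191 m/s; vertical v_y0 = 29.90 sin 74.1° = 28.76 m/s.
Time aloft: T = 2 v_y0 / g = 2 × 28.76 / 9.81 = 5.863 s.
Horizontal distance R = vₓ T = 8.191 × 5.863 = 48.02 m.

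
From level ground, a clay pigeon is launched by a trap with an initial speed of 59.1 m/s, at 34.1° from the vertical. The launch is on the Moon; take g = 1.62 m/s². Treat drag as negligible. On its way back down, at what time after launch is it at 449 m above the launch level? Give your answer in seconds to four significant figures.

Horizontal component vₓ = 59.10 sin 34.1° = 33.13 m/s; vertical v_y0 = 59.10 cos 34.1° = 48.94 m/s.
Height y(t) = 48.94 t − 0.8100 t² = 449 gives 0.8100 t² − 48.94 t + 449 = 0.
Quadratic formula: t = (48.94 ± √940.20) / 1.62 = (48.94 ± 30.66) / 1.62 → t = 11.28 s or 49.14 s.
The descending-branch root is 49.14 s.

49.14 s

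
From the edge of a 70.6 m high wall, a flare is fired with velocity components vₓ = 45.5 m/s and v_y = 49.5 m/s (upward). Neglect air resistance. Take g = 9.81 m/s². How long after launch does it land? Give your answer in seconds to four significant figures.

11.36 s

With up positive and y = 0 at the ground: y(t) = 70.6 + (49.50) t − 4.905 t². Setting y = 0 and taking the positive root: t = [49.50 + √(49.50² + 2·9.81·70.6)] / 9.81 = (49.50 + 61.93) / 9.81 = 11.36 s.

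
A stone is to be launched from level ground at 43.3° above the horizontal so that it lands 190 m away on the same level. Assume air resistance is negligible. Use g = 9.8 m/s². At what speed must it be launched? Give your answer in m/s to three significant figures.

On level ground R = v₀² sin 2θ / g ⇒ v₀ = √(gR / sin 2θ).
v₀ = √(9.80 × 190 / sin 86.60°) = √(1862 / 0.9982) = √1865.3 = 43.19 m/s.

43.2 m/s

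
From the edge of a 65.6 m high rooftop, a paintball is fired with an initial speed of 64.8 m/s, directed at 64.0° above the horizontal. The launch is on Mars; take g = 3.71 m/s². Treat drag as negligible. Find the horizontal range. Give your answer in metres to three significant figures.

vₓ = 64.80 cos 64.0° = 28.41 m/s; v_y0 = 64.80 sin 64.0° = 58.24 m/s.
The projectile lands when y = 65.6 + (58.24) t − ½·3.71·t² = 0. Positive root: t = (58.24 + √(58.24² + 2·3.71·65.6)) / 3.71 = (58.24 + 62.28) / 3.71 = 32.49 s.
Horizontal distance: R = vₓ t = 28.41 × 32.49 = 922.8 m.

923 m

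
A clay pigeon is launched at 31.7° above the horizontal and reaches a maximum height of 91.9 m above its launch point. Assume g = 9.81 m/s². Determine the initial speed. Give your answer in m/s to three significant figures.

At the peak v_y = 0, so v_y0 = √(2gH) = √(2 × 9.81 × 91.9) = 42.46 m/s.
v_y0 = v₀ sin θ ⇒ v₀ = 42.46 / sin 31.7° = 80.81 m/s.

80.8 m/s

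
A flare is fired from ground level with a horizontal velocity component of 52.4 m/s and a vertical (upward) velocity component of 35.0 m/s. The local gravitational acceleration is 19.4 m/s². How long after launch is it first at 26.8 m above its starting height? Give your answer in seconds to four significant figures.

Set y = v_y0 t − ½ g t² = 26.8: 9.700 t² − 35.00 t + 26.8 = 0.
t = [35.00 ± √(35.00² − 2·19.4·26.8)] / 19.4 = (35.00 ± 13.61) / 19.4, so t = 1.103 s or t = 2.506 s.
The first (ascending) time is 1.103 s.

1.103 s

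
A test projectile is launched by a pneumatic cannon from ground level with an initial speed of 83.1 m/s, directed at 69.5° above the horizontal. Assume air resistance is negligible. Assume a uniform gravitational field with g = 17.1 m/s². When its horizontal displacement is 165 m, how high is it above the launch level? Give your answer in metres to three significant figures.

166 m

Resolve: vₓ = 83.10 cos 69.5° = 29.10 m/s and v_y0 = 83.10 sin 69.5° = 77.84 m/s.
Time to reach x = 165 m: t = x/vₓ = 165/29.10 = 5.670 s.
Height: y = v_y0 t − ½ g t² = 77.84 × 5.670 − 8.550 × 5.670² = 441.3 − 274.8 = 166.5 m.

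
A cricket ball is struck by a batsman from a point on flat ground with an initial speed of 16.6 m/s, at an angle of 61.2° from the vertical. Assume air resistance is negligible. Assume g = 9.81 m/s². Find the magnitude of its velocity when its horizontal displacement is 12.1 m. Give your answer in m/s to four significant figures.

14.55 m/s

Components: vₓ = 16.60 sin 61.2° = 14.55 m/s, v_y0 = 16.60 cos 61.2° = 7.997 m/s.
At x = 12.1 m, t = x/vₓ = 12.1/14.55 = 0.8318 s.
Vertical velocity there: v_y = v_y0 − g t = 7.997 − 9.81 × 0.8318 = −0.1629 m/s.
Speed: √(vₓ² + v_y²) = √(14.55² + 0.1629²) = 14.55 m/s.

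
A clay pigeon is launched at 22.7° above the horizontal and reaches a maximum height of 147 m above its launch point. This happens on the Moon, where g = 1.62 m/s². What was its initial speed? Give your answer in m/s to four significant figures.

56.55 m/s

At the peak v_y = 0, so v_y0 = √(2gH) = √(2 × 1.62 × 147) = 21.82 m/s.
v_y0 = v₀ sin θ ⇒ v₀ = 21.82 / sin 22.7° = 56.55 m/s.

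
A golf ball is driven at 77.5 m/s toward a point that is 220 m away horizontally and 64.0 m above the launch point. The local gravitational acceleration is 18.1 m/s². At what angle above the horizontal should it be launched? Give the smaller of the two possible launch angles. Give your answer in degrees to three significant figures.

41.3°

Trajectory: y = x tanθ − g x² (1 + tan²θ)/(2v₀²). With x = 220, y = 64.0, v₀ = 77.5, g = 18.1:
72.93 tan²θ − 220 tanθ + (136.9) = 0.
tanθ = [220 ± √(220² − 4 × 72.93 × (136.9))] / (2 × 72.93) = (220 ± 91.96) / 145.9, giving tanθ = 0.8778 or 2.139.
θ = 41.28° or 64.94°; the smaller is 41.28°.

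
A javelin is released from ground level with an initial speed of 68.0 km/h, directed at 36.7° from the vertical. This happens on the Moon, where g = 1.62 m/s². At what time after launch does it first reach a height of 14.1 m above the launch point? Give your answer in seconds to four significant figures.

Convert: 68.0 km/h = 68.0/3.6 = 18.89 m/s.
Components: vₓ = 18.89 sin 36.7° = 11.29 m/s, v_y0 = 18.89 cos 36.7° = 15.14 m/s.
Height y(t) = 15.14 t − 0.8100 t² = 14.1 gives 0.8100 t² − 15.14 t + 14.1 = 0.
Quadratic formula: t = (15.14 ± √183.68) / 1.62 = (15.14 ± 13.55) / 1.62 → t = 0.9827 s or 17.71 s.
The first (ascending) time is 0.9827 s.

0.9827 s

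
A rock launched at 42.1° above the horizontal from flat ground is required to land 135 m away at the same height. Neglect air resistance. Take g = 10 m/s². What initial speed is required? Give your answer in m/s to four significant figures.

36.84 m/s

From R = (v₀² / g) sin 2θ: v₀ = √(gR / sin 2θ).
v₀ = √(10.0 × 135 / sin 84.20°) = √(1350 / 0.9949) = √1356.9 = 36.84 m/s.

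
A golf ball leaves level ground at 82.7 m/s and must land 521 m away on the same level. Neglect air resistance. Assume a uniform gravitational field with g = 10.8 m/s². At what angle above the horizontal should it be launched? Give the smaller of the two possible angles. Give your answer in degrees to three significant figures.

27.7°

Level-ground range R = v₀² sin(2θ)/g ⇒ sin(2θ) = gR/v₀² = 10.8 × 521 / 82.7² = 0.8227.
2θ = 55.36° or 180° − 55.36° = 124.6°, so θ = 27.68° or 62.32°.
The smaller angle is 27.68°.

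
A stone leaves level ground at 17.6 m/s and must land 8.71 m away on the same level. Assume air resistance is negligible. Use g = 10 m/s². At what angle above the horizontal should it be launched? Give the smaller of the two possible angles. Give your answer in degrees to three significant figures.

8.17°

From R = (v₀²/g) sin 2θ: sin 2θ = 10.0 × 8.71 / 309.76 = 0.2812.
2θ = 16.33° or 180° − 16.33° = 163.7°, so θ = 8.165° or 81.83°.
The smaller angle is 8.165°.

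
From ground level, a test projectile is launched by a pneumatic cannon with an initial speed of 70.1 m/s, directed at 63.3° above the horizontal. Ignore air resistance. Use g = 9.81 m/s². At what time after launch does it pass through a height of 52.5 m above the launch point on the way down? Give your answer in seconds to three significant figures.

11.9 s

vₓ = 70.10 cos 63.3° = 31.50 m/s; v_y0 = 70.10 sin 63.3° = 62.63 m/s.
Require v_y0 t − ½ g t² = 52.5, i.e. 4.905 t² − 62.63 t + 52.5 = 0.
t = [62.63 ± √(62.63² − 2·9.81·52.5)] / 9.81 = (62.63 ± 53.78) / 9.81, so t = 0.9020 s or t = 11.87 s.
The descending-branch root is 11.87 s.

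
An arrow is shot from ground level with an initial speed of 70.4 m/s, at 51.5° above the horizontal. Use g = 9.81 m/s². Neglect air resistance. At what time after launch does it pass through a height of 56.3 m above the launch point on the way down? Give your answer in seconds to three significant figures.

Horizontal component vₓ = 70.40 cos 51.5° = 43.83 m/s; vertical v_y0 = 70.40 sin 51.5° = 55.10 m/s.
Require v_y0 t − ½ g t² = 56.3, i.e. 4.905 t² − 55.10 t + 56.3 = 0.
Quadratic formula: t = (55.10 ± √1930.9) / 9.81 = (55.10 ± 43.94) / 9.81 → t = 1.137 s or 10.10 s.
The descending-branch root is 10.10 s.

10.1 s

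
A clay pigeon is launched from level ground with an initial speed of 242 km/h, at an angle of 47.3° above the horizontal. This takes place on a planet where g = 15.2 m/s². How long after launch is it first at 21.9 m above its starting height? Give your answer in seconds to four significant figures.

0.4785 s

Convert: 242 km/h = 242/3.6 = 67.22 m/s.
Components: vₓ = 67.22 cos 47.3° = 45.59 m/s, v_y0 = 67.22 sin 47.3° = 49.40 m/s.
Height y(t) = 49.40 t − 7.600 t² = 21.9 gives 7.600 t² − 49.40 t + 21.9 = 0.
Quadratic formula: t = (49.40 ± √1774.9) / 15.2 = (49.40 ± 42.13) / 15.2 → t = 0.4785 s or 6.022 s.
The first (ascending) time is 0.4785 s.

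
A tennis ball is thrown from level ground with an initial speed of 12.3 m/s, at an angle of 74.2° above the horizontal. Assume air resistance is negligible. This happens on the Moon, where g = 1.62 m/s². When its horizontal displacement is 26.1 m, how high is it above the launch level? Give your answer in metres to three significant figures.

Horizontal component vₓ = 12.30 cos 74.2° = 3.349 m/s; vertical v_y0 = 12.30 sin 74.2° = 11.84 m/s.
x = vₓ t ⇒ t = 26.1/3.349 = 7.793 s.
Height: y = v_y0 t − ½ g t² = 11.84 × 7.793 − 0.8100 × 7.793² = 92.24 − 49.20 = 43.04 m.

43.0 m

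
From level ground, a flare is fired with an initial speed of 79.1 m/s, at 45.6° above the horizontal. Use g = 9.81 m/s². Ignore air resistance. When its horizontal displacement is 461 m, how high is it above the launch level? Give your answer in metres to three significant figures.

Resolve: vₓ = 79.10 cos 45.6° = 55.34 m/s and v_y0 = 79.10 sin 45.6° = 56.51 m/s.
At x = 461 m, t = x/vₓ = 461/55.34 = 8.330 s.
Height: y = v_y0 t − ½ g t² = 56.51 × 8.330 − 4.905 × 8.330² = 470.8 − 340.3 = 130.4 m.

130 m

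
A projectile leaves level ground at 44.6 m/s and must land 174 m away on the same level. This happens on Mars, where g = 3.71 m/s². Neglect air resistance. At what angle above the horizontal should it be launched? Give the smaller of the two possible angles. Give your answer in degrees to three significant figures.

9.47°

Level-ground range R = v₀² sin(2θ)/g ⇒ sin(2θ) = gR/v₀² = 3.71 × 174 / 44.6² = 0.3245.
2θ = 18.94° or 180° − 18.94° = 161.1°, so θ = 9.469° or 80.53°.
The smaller angle is 9.469°.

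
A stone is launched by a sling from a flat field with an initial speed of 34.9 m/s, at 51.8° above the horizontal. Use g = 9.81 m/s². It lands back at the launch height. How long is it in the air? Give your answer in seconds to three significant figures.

5.59 s

Components: vₓ = 34.90 cos 51.8° = 21.58 m/s, v_y0 = 34.90 sin 51.8° = 27.43 m/s.
Landing at launch height ⇒ T = 2 v_y0 / g = 2 × 27.43 / 9.81 = 5.592 s.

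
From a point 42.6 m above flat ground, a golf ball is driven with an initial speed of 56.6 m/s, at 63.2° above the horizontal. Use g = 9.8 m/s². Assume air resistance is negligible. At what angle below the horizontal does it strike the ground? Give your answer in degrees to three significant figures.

Resolve: vₓ = 56.60 cos 63.2° = 25.52 m/s and v_y0 = 56.60 sin 63.2° = 50.52 m/s.
The projectile lands when y = 42.6 + (50.52) t − ½·9.80·t² = 0. Positive root: t = (50.52 + √(50.52² + 2·9.80·42.6)) / 9.80 = (50.52 + 58.20) / 9.80 = 11.09 s.
At impact: v_y = v_y0 − g t = −58.20 m/s; vₓ = 25.52 m/s.
Angle below horizontal: arctan(|v_y|/vₓ) = arctan(58.20/25.52) = 66.32°.

66.3°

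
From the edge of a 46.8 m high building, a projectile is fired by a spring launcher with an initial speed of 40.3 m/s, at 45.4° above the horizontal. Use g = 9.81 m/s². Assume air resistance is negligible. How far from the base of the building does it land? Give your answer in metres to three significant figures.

vₓ = 40.30 cos 45.4° = 28.30 m/s; v_y0 = 40.30 sin 45.4° = 28.69 m/s.
The projectile lands when y = 46.8 + (28.69) t − ½·9.81·t² = 0. Positive root: t = (28.69 + √(28.69² + 2·9.81·46.8)) / 9.81 = (28.69 + 41.73) / 9.81 = 7.179 s.
Horizontal distance: R = vₓ t = 28.30 × 7.179 = 203.1 m.

203 m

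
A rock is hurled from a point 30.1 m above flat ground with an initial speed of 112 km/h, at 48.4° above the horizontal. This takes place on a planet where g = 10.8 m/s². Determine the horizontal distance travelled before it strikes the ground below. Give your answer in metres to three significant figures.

111 m

Convert: 112 km/h = 112/3.6 = 31.11 m/s.
Horizontal component vₓ = 31.11 cos 48.4° = 20.66 m/s; vertical v_y0 = 31.11 sin 48.4° = 23.26 m/s.
The projectile lands when y = 30.1 + (23.26) t − ½·10.8·t² = 0. Positive root: t = (23.26 + √(23.26² + 2·10.8·30.1)) / 10.8 = (23.26 + 34.52) / 10.8 = 5.350 s.
Horizontal distance: R = vₓ t = 20.66 × 5.350 = 110.5 m.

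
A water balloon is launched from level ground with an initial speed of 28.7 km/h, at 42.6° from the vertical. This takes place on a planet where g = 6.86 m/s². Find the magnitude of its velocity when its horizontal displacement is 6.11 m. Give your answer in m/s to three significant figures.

5.72 m/s

Convert: 28.7 km/h = 28.7/3.6 = 7.972 m/s.
Horizontal component vₓ = 7.972 sin 42.6° = 5.396 m/s; vertical v_y0 = 7.972 cos 42.6° = 5.868 m/s.
x = vₓ t ⇒ t = 6.11/5.396 = 1.132 s.
Vertical velocity there: v_y = v_y0 − g t = 5.868 − 6.86 × 1.132 = −1.899 m/s.
Speed: √(vₓ² + v_y²) = √(5.396² + 1.899²) = 5.721 m/s.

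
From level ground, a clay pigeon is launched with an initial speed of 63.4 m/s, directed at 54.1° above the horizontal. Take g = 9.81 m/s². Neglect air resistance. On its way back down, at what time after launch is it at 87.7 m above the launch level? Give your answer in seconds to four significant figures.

Horizontal component vₓ = 63.40 cos 54.1° = 37.18 m/s; vertical v_y0 = 63.40 sin 54.1° = 51.36 m/s.
Require v_y0 t − ½ g t² = 87.7, i.e. 4.905 t² − 51.36 t + 87.7 = 0.
t = [51.36 ± √(51.36² − 2·9.81·87.7)] / 9.81 = (51.36 ± 30.28) / 9.81, so t = 2.149 s or t = 8.322 s.
The descending-branch root is 8.322 s.

8.322 s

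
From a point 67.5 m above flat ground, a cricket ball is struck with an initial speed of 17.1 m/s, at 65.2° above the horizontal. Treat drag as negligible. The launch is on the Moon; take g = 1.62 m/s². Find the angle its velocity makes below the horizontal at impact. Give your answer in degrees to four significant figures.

71.50°

vₓ = 17.10 cos 65.2° = 7.173 m/s; v_y0 = 17.10 sin 65.2° = 15.52 m/s.
The projectile lands when y = 67.5 + (15.52) t − ½·1.62·t² = 0. Positive root: t = (15.52 + √(15.52² + 2·1.62·67.5)) / 1.62 = (15.52 + 21.44) / 1.62 = 22.82 s.
At impact: v_y = v_y0 − g t = −21.44 m/s; vₓ = 7.173 m/s.
Angle below horizontal: arctan(|v_y|/vₓ) = arctan(21.44/7.173) = 71.50°.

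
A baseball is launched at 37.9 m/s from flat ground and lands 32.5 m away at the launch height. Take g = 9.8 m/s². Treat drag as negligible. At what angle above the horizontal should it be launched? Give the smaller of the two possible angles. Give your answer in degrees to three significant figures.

Level-ground range R = v₀² sin(2θ)/g ⇒ sin(2θ) = gR/v₀² = 9.80 × 32.5 / 37.9² = 0.2217.
2θ = 12.81° or 180° − 12.81° = 167.2°, so θ = 6.405° or 83.59°.
The smaller angle is 6.405°.

6.41°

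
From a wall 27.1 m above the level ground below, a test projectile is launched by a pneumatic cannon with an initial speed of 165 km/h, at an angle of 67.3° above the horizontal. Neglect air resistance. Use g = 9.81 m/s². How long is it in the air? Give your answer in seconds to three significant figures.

9.22 s

Convert: 165 km/h = 165/3.6 = 45.83 m/s.
Components: vₓ = 45.83 cos 67.3° = 17.69 m/s, v_y0 = 45.83 sin 67.3° = 42.28 m/s.
The projectile lands when y = 27.1 + (42.28) t − ½·9.81·t² = 0. Positive root: t = (42.28 + √(42.28² + 2·9.81·27.1)) / 9.81 = (42.28 + 48.16) / 9.81 = 9.220 s.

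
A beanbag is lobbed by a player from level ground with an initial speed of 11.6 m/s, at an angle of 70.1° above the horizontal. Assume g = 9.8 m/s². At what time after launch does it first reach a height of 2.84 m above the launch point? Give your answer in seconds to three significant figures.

0.301 s

Resolve: vₓ = 11.60 cos 70.1° = 3.948 m/s and v_y0 = 11.60 sin 70.1° = 10.91 m/s.
Height y(t) = 10.91 t − 4.900 t² = 2.84 gives 4.900 t² − 10.91 t + 2.84 = 0.
Quadratic formula: t = (10.91 ± √63.306) / 9.80 = (10.91 ± 7.957) / 9.80 → t = 0.3011 s or 1.925 s.
The first (ascending) time is 0.3011 s.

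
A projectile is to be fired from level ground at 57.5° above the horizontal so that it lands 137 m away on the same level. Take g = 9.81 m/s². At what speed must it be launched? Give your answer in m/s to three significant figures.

38.5 m/s

Level-ground range: R = v₀² sin(2θ)/g, so v₀ = √(gR / sin 2θ).
v₀ = √(9.81 × 137 / sin 115.0°) = √(1344 / 0.9063) = √1482.9 = 38.51 m/s.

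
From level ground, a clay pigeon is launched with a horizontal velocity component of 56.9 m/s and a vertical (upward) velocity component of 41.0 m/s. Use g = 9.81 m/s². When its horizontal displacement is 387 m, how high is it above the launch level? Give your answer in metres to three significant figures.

52.0 m

x = vₓ t ⇒ t = 387/56.90 = 6.801 s.
Height: y = v_y0 t − ½ g t² = 41.00 × 6.801 − 4.905 × 6.801² = 278.9 − 226.9 = 51.96 m.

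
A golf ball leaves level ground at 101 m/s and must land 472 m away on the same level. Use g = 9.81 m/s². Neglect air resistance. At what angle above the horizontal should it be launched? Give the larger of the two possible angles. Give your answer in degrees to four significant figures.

76.50°

Level-ground range R = v₀² sin(2θ)/g ⇒ sin(2θ) = gR/v₀² = 9.81 × 472 / 101² = 0.4539.
2θ = 26.99° or 180° − 26.99° = 153.0°, so θ = 13.50° or 76.50°.
The larger angle is 76.50°.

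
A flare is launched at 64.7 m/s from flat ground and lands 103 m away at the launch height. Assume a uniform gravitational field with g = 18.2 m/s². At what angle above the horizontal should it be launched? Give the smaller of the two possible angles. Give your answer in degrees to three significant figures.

13.3°

Level-ground range R = v₀² sin(2θ)/g ⇒ sin(2θ) = gR/v₀² = 18.2 × 103 / 64.7² = 0.4478.
2θ = 26.60° or 180° − 26.60° = 153.4°, so θ = 13.30° or 76.70°.
The smaller angle is 13.30°.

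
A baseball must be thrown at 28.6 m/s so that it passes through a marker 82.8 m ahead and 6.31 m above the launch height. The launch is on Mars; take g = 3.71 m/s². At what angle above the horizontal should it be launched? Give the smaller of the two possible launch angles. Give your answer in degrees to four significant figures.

Trajectory: y = x tanθ − g x² (1 + tan²θ)/(2v₀²). With x = 82.8, y = 6.31, v₀ = 28.6, g = 3.71:
15.55 tan²θ − 82.8 tanθ + (21.86) = 0.
tanθ = [82.8 ± √(82.8² − 4 × 15.55 × (21.86))] / (2 × 15.55) = (82.8 ± 74.14) / 31.10, giving tanθ = 0.2786 or 5.047.
θ = 15.57° or 78.79°; the smaller is 15.57°.

15.57°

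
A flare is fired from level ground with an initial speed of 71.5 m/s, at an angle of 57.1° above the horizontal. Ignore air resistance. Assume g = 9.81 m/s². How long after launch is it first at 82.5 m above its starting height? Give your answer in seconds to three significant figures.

Horizontal component vₓ = 71.50 cos 57.1° = 38.84 m/s; vertical v_y0 = 71.50 sin 57.1° = 60.03 m/s.
Set y = v_y0 t − ½ g t² = 82.5: 4.905 t² − 60.03 t + 82.5 = 0.
Quadratic formula: t = (60.03 ± √1985.3) / 9.81 = (60.03 ± 44.56) / 9.81 → t = 1.578 s or 10.66 s.
The first (ascending) time is 1.578 s.

1.58 s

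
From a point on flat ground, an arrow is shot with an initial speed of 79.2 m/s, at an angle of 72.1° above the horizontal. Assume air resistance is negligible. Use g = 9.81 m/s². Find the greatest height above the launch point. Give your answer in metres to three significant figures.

290 m

Horizontal component vₓ = 79.20 cos 72.1° = 24.34 m/s; vertical v_y0 = 79.20 sin 72.1° = 75.37 m/s.
At the apex v_y = 0, so H = v_y0²/(2g) = 75.37²/19.62 = 289.5 m.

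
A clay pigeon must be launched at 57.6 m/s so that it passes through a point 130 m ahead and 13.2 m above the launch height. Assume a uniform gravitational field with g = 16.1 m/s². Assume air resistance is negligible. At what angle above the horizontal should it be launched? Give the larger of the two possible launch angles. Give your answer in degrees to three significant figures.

69.5°

Trajectory: y = x tanθ − g x² (1 + tan²θ)/(2v₀²). With x = 130, y = 13.2, v₀ = 57.6, g = 16.1:
41.01 tan²θ − 130 tanθ + (54.21) = 0.
tanθ = [130 ± √(130² − 4 × 41.01 × (54.21))] / (2 × 41.01) = (130 ± 89.49) / 82.01, giving tanθ = 0.4939 or 2.676.
θ = 26.29° or 69.51°; the larger is 69.51°.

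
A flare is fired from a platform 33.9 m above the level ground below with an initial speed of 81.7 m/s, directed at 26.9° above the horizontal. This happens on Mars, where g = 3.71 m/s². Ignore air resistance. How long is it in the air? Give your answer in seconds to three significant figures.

vₓ = 81.70 cos 26.9° = 72.86 m/s; v_y0 = 81.70 sin 26.9° = 36.96 m/s.
With up positive and y = 0 at the ground: y(t) = 33.9 + (36.96) t − 1.855 t². Setting y = 0 and taking the positive root: t = [36.96 + √(36.96² + 2·3.71·33.9)] / 3.71 = (36.96 + 40.22) / 3.71 = 20.81 s.

20.8 s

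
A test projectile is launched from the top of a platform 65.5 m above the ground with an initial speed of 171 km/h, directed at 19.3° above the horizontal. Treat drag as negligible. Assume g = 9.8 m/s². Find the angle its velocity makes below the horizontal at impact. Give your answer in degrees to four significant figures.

Convert: 171 km/h = 171/3.6 = 47.50 m/s.
vₓ = 47.50 cos 19.3° = 44.83 m/s; v_y0 = 47.50 sin 19.3° = 15.70 m/s.
The projectile lands when y = 65.5 + (15.70) t − ½·9.80·t² = 0. Positive root: t = (15.70 + √(15.70² + 2·9.80·65.5)) / 9.80 = (15.70 + 39.12) / 9.80 = 5.594 s.
At impact: v_y = v_y0 − g t = −39.12 m/s; vₓ = 44.83 m/s.
Angle below horizontal: arctan(|v_y|/vₓ) = arctan(39.12/44.83) = 41.11°.

41.11°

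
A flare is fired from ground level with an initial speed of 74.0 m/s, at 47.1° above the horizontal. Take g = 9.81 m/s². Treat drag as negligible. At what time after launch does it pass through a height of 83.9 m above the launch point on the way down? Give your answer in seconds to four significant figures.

Components: vₓ = 74.00 cos 47.1° = 50.37 m/s, v_y0 = 74.00 sin 47.1° = 54.21 m/s.
Height y(t) = 54.21 t − 4.905 t² = 83.9 gives 4.905 t² − 54.21 t + 83.9 = 0.
t = [54.21 ± √(54.21² − 2·9.81·83.9)] / 9.81 = (54.21 ± 35.95) / 9.81, so t = 1.861 s or t = 9.190 s.
The descending-branch root is 9.190 s.

9.190 s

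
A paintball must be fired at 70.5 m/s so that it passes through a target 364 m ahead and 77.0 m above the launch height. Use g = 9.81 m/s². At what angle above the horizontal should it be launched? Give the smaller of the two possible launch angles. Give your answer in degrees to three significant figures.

38.7°

Trajectory: y = x tanθ − g x² (1 + tan²θ)/(2v₀²). With x = 364, y = 77.0, v₀ = 70.5, g = 9.81:
130.8 tan²θ − 364 tanθ + (207.8) = 0.
tanθ = [364 ± √(364² − 4 × 130.8 × (207.8))] / (2 × 130.8) = (364 ± 154.4) / 261.5, giving tanθ = 0.8016 or 1.982.
θ = 38.71° or 63.23°; the smaller is 38.71°.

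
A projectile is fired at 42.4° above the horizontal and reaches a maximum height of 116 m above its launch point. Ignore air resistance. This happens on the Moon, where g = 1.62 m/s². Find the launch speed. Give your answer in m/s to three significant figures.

28.8 m/s

At the peak v_y = 0, so v_y0 = √(2gH) = √(2 × 1.62 × 116) = 19.39 m/s.
v_y0 = v₀ sin θ ⇒ v₀ = 19.39 / sin 42.4° = 28.75 m/s.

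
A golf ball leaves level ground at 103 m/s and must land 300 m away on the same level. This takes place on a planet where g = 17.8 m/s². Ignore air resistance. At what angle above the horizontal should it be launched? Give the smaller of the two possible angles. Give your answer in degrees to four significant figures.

R = v₀² sin 2θ / g gives sin 2θ = gR/v₀² = 17.8·300/103² = 0.5033.
2θ = 30.22° or 180° − 30.22° = 149.8°, so θ = 15.11° or 74.89°.
The smaller angle is 15.11°.

15.11°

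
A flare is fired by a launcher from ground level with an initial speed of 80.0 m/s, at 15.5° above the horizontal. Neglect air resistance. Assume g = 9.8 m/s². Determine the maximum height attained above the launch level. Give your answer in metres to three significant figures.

23.3 m

Components: vₓ = 80.00 cos 15.5° = 77.09 m/s, v_y0 = 80.00 sin 15.5° = 21.38 m/s.
Maximum height: H = v_y0² / (2g) = 21.38² / (2 × 9.80) = 23.32 m.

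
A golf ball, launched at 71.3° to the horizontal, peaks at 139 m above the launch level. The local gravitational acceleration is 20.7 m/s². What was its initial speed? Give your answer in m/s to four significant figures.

At the peak v_y = 0, so v_y0 = √(2gH) = √(2 × 20.7 × 139) = 75.86 m/s.
v_y0 = v₀ sin θ ⇒ v₀ = 75.86 / sin 71.3° = 80.09 m/s.

80.09 m/s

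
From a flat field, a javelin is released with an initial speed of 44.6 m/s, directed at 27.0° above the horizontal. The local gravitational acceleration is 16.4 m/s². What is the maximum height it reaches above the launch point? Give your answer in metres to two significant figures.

Resolve: vₓ = 44.60 cos 27.0° = 39.74 m/s and v_y0 = 44.60 sin 27.0° = 20.25 m/s.
Peak height H = v_y0² / (2g) = 409.98 / 32.80 = 12.50 m.

12 m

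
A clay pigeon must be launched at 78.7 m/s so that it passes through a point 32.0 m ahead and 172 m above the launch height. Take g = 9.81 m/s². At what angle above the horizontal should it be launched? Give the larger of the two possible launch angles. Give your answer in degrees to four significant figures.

88.26°

Trajectory: y = x tanθ − g x² (1 + tan²θ)/(2v₀²). With x = 32.0, y = 172, v₀ = 78.7, g = 9.81:
0.8109 tan²θ − 32.0 tanθ + (172.8) = 0.
tanθ = [32.0 ± √(32.0² − 4 × 0.8109 × (172.8))] / (2 × 0.8109) = (32.0 ± 21.53) / 1.622, giving tanθ = 6.457 or 33.00.
θ = 81.20° or 88.26°; the larger is 88.26°.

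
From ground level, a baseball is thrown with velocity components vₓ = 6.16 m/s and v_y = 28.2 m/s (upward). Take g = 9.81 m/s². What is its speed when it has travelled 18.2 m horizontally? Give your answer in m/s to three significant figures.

6.21 m/s

At x = 18.2 m, t = x/vₓ = 18.2/6.160 = 2.955 s.
Vertical velocity there: v_y = v_y0 − g t = 28.20 − 9.81 × 2.955 = −0.7841 m/s.
Speed: √(vₓ² + v_y²) = √(6.160² + 0.7841²) = 6.210 m/s.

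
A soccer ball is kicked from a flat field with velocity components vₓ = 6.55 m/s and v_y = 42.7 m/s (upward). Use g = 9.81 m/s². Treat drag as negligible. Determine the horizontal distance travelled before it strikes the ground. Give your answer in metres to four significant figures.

Flight time T = 2 v_y0 / g = 8.705 s.
Range: R = vₓ T = 6.550 × 8.705 = 57.02 m.

57.02 m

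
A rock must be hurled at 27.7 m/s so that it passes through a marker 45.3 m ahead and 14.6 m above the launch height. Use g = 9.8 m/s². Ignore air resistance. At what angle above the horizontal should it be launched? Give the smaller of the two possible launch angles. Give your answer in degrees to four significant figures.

38.45°

Trajectory: y = x tanθ − g x² (1 + tan²θ)/(2v₀²). With x = 45.3, y = 14.6, v₀ = 27.7, g = 9.80:
13.10 tan²θ − 45.3 tanθ + (27.70) = 0.
tanθ = [45.3 ± √(45.3² − 4 × 13.10 × (27.70))] / (2 × 13.10) = (45.3 ± 24.49) / 26.21, giving tanθ = 0.7939 or 2.663.
θ = 38.45° or 69.42°; the smaller is 38.45°.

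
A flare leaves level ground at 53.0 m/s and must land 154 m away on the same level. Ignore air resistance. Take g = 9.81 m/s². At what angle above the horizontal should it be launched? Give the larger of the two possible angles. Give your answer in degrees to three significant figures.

Level-ground range R = v₀² sin(2θ)/g ⇒ sin(2θ) = gR/v₀² = 9.81 × 154 / 53.0² = 0.5378.
2θ = 32.54° or 180° − 32.54° = 147.5°, so θ = 16.27° or 73.73°.
The larger angle is 73.73°.

73.7°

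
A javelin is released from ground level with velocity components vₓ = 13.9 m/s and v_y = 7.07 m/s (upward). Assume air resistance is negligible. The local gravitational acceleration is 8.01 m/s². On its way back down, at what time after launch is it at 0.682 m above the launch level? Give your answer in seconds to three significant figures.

Require v_y0 t − ½ g t² = 0.682, i.e. 4.005 t² − 7.070 t + 0.682 = 0.
Quadratic formula: t = (7.070 ± √39.059) / 8.01 = (7.070 ± 6.250) / 8.01 → t = 0.1024 s or 1.663 s.
The descending-branch root is 1.663 s.

1.66 s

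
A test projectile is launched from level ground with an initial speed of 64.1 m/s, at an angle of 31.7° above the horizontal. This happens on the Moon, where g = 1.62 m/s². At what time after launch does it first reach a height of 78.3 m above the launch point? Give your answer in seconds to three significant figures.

Resolve: vₓ = 64.10 cos 31.7° = 54.54 m/s and v_y0 = 64.10 sin 31.7° = 33.68 m/s.
Require v_y0 t − ½ g t² = 78.3, i.e. 0.8100 t² − 33.68 t + 78.3 = 0.
Quadratic formula: t = (33.68 ± √880.83) / 1.62 = (33.68 ± 29.68) / 1.62 → t = 2.472 s or 39.11 s.
The first (ascending) time is 2.472 s.

2.47 s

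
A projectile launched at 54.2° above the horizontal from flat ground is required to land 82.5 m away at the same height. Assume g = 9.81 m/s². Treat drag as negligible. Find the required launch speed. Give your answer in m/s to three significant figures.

29.2 m/s

Level-ground range: R = v₀² sin(2θ)/g, so v₀ = √(gR / sin 2θ).
v₀ = √(9.81 × 82.5 / sin 108.4°) = √(809.3 / 0.9489) = √852.93 = 29.20 m/s.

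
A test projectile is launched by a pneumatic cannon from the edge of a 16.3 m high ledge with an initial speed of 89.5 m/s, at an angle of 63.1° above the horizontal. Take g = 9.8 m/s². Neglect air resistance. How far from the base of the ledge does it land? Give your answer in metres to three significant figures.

Resolve: vₓ = 89.50 cos 63.1° = 40.49 m/s and v_y0 = 89.50 sin 63.1° = 79.82 m/s.
With up positive and y = 0 at the ground: y(t) = 16.3 + (79.82) t − 4.900 t². Setting y = 0 and taking the positive root: t = [79.82 + √(79.82² + 2·9.80·16.3)] / 9.80 = (79.82 + 81.79) / 9.80 = 16.49 s.
Horizontal distance: R = vₓ t = 40.49 × 16.49 = 667.8 m.

668 m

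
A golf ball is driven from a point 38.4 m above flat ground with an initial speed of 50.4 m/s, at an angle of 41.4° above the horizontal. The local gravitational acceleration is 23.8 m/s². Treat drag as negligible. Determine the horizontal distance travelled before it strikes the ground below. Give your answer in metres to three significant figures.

Components: vₓ = 50.40 cos 41.4° = 37.81 m/s, v_y0 = 50.40 sin 41.4° = 33.33 m/s.
The projectile lands when y = 38.4 + (33.33) t − ½·23.8·t² = 0. Positive root: t = (33.33 + √(33.33² + 2·23.8·38.4)) / 23.8 = (33.33 + 54.21) / 23.8 = 3.678 s.
Horizontal distance: R = vₓ t = 37.81 × 3.678 = 139.1 m.

139 m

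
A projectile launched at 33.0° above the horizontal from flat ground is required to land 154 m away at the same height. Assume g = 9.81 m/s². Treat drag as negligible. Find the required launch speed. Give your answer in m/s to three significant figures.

40.7 m/s

On level ground R = v₀² sin 2θ / g ⇒ v₀ = √(gR / sin 2θ).
v₀ = √(9.81 × 154 / sin 66.00°) = √(1511 / 0.9135) = √1653.7 = 40.67 m/s.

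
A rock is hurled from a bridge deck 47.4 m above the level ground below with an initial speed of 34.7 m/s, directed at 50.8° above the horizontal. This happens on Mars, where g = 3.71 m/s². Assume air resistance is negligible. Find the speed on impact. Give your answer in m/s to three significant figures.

39.4 m/s

Resolve: vₓ = 34.70 cos 50.8° = 21.93 m/s and v_y0 = 34.70 sin 50.8° = 26.89 m/s.
The projectile lands when y = 47.4 + (26.89) t − ½·3.71·t² = 0. Positive root: t = (26.89 + √(26.89² + 2·3.71·47.4)) / 3.71 = (26.89 + 32.78) / 3.71 = 16.08 s.
Vertical velocity at impact: v_y = v_y0 − g t = 26.89 − 3.71 × 16.08 = −32.78 m/s.
Speed: |v| = √(vₓ² + v_y²) = √(21.93² + 32.78²) = 39.44 m/s.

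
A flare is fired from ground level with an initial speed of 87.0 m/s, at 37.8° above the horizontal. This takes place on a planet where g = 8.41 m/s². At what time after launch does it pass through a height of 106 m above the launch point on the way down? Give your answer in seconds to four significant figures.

10.21 s

Horizontal component vₓ = 87.00 cos 37.8° = 68.74 m/s; vertical v_y0 = 87.00 sin 37.8° = 53.32 m/s.
Height y(t) = 53.32 t − 4.205 t² = 106 gives 4.205 t² − 53.32 t + 106 = 0.
t = [53.32 ± √(53.32² − 2·8.41·106)] / 8.41 = (53.32 ± 32.56) / 8.41, so t = 2.468 s or t = 10.21 s.
The descending-branch root is 10.21 s.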